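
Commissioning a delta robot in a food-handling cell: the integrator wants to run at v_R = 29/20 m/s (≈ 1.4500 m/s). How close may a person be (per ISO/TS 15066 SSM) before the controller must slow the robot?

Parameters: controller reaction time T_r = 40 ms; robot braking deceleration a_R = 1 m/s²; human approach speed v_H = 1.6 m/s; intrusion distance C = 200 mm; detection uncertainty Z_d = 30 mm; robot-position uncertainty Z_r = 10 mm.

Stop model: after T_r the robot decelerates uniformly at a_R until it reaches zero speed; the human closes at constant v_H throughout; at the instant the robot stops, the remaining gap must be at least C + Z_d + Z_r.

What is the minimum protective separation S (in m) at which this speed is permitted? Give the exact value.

braking lasts T_s = (29/20)/1 = 1.4500 s
robot in T_r: 1.4500·0.0400 = 0.0580 m
braking distance = 1.4500²/(2·1.0000) = 1.0513 m
human over T_r+T_s: 1.6000·(0.0400+1.4500) = 2.3840 m
residual clearance needed = 0.2000+0.0300+0.0100 = 0.2400 m
S_min ≈ 0.0580+1.0513+2.3840+0.2400  ⇒  S_min = 14933/4000 m

S_min = 14933/4000 m = 3.7332 m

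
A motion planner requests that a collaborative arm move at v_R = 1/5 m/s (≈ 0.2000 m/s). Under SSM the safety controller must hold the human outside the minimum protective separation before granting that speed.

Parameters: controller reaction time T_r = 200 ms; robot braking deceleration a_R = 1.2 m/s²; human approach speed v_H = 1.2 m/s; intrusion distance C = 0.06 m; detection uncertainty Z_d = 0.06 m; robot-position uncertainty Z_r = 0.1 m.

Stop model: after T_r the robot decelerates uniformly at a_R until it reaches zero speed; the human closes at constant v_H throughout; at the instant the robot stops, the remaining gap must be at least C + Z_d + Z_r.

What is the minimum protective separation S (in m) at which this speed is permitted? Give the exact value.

T_s = v_R/a_R = (1/5)/(6/5) = 0.1667 s
robot in T_r: 0.2000·0.2000 = 0.0400 m
robot covers 0.2000·0.1667 − ½·1.2000·0.1667² = 0.0167 m while stopping
human over T_r+T_s: 1.2000·(0.2000+0.1667) = 0.4400 m
margins: 0.0600+0.0600+0.1000 = 0.2200 m
S_min ≈ 0.0400+0.0167+0.4400+0.2200  ⇒  S_min = 43/60 m

S_min = 43/60 m = 0.7167 m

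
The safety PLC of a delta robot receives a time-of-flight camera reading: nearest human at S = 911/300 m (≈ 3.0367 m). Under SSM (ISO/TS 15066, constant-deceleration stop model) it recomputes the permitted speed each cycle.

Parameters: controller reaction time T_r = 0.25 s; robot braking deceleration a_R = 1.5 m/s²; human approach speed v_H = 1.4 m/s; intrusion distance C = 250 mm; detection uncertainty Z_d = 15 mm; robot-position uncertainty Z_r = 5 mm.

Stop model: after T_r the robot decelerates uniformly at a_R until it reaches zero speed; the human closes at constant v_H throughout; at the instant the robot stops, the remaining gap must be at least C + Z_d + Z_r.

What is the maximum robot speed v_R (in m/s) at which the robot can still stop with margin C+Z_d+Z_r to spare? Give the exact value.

v_R_max = 29/20 m/s = 1.4500 m/s

collect terms ⇒ (1/3)·v_R² + (71/60)·v_R + (-29/12) = 0
  disc = (71/60)² − 4·(1/3)·(-29/12) = 1849/400 ; √disc = 43/20
  v_R = (−(71/60) + 43/20) / (2·(1/3)) = 29/20 m/s
check:
braking lasts T_s = (29/20)/(3/2) = 0.9667 s
robot in T_r: 1.4500·0.2500 = 0.3625 m
robot under decel: 1.4500²/(2·1.5000) = 0.7008 m
human closes 1.4000·1.2167 = 1.7033 m
C+Z_d+Z_r = 0.2500+0.0150+0.0050 = 0.2700 m
sum ≈ 0.3625+0.7008+1.7033+0.2700 ≈ 3.0367 m = S ✓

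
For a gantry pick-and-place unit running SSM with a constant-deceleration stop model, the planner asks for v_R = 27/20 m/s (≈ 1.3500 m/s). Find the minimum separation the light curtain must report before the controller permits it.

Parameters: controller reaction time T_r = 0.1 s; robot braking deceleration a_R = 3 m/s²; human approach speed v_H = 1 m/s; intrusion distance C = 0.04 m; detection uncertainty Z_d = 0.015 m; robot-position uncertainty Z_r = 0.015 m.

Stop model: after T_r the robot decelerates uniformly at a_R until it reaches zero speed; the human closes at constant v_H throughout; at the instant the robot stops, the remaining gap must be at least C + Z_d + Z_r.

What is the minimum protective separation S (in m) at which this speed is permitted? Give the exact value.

S_min = 847/800 m = 1.0588 m

braking lasts T_s = (27/20)/3 = 0.4500 s
robot covers v_R·T_r = 1.3500·0.1000 = 0.1350 m before braking
braking distance = 1.3500²/(2·3.0000) = 0.3038 m
human closes 1.0000·0.5500 = 0.5500 m
C+Z_d+Z_r = 0.0400+0.0150+0.0150 = 0.0700 m
S_min ≈ 0.1350+0.3038+0.5500+0.0700  ⇒  S_min = 847/800 m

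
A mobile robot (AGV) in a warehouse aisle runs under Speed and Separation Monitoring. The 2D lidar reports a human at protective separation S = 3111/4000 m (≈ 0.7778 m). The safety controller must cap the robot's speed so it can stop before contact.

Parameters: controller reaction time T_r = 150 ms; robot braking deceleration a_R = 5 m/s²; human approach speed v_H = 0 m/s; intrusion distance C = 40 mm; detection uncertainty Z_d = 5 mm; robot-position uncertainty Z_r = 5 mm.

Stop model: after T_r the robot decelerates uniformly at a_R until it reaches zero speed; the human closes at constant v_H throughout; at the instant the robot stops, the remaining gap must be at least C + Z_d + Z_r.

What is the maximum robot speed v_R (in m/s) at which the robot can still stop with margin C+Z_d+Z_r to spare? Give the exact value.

v_R_max = 41/20 m/s = 2.0500 m/s

quadratic (1/10)·v² + (3/20)·v + (-2911/4000) = 0
  disc = (3/20)² − 4·(1/10)·(-2911/4000) = 196/625 ; √disc = 14/25
  v_R = (−(3/20) + 14/25) / (2·(1/10)) = 41/20 m/s
check:
braking lasts T_s = (41/20)/5 = 0.4100 s
robot in T_r: 2.0500·0.1500 = 0.3075 m
robot covers 2.0500·0.4100 − ½·5.0000·0.4100² = 0.4203 m while stopping
human over T_r+T_s: 0.0000·(0.1500+0.4100) = 0.0000 m
residual clearance needed = 0.0400+0.0050+0.0050 = 0.0500 m
sum ≈ 0.3075+0.4203+0.0000+0.0500 ≈ 0.7778 m = S ✓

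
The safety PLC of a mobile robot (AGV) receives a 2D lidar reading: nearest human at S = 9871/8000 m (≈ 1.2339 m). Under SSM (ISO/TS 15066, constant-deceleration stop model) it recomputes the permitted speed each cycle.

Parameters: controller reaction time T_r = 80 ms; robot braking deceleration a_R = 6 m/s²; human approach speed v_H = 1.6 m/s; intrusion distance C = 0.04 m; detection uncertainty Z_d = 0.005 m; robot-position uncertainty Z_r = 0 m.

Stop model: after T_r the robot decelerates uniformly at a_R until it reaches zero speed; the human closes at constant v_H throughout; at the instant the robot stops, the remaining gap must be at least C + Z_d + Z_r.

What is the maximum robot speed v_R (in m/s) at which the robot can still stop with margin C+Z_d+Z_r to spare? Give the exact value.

collect terms ⇒ (1/12)·v_R² + (26/75)·v_R + (-8487/8000) = 0
  disc = (26/75)² − 4·(1/12)·(-8487/8000) = 170569/360000 ; √disc = 413/600
  v_R = (−(26/75) + 413/600) / (2·(1/12)) = 41/20 m/s
check:
stop time T_s = (41/20)/6 = 0.3417 s
robot covers v_R·T_r = 2.0500·0.0800 = 0.1640 m before braking
robot under decel: 2.0500²/(2·6.0000) = 0.3502 m
human closes 1.6000·0.4217 = 0.6747 m
C+Z_d+Z_r = 0.0400+0.0050+0.0000 = 0.0450 m
sum ≈ 0.1640+0.3502+0.6747+0.0450 ≈ 1.2339 m = S ✓

v_R_max = 41/20 m/s = 2.0500 m/s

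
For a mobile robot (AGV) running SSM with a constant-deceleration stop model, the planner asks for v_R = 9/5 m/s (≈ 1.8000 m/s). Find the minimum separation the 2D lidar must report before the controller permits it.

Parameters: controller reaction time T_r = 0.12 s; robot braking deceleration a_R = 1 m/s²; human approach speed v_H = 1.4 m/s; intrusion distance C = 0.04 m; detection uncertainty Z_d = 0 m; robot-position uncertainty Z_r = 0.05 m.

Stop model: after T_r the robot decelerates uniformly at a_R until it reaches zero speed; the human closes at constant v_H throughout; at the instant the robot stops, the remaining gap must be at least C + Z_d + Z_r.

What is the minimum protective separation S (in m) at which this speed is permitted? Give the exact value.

stop time T_s = (9/5)/1 = 1.8000 s
reaction-phase robot travel = 1.8000·0.1200 = 0.2160 m
braking distance = 1.8000²/(2·1.0000) = 1.6200 m
person approaches 1.4000·(0.1200+1.8000) = 2.6880 m
margins: 0.0400+0.0000+0.0500 = 0.0900 m
S_min ≈ 0.2160+1.6200+2.6880+0.0900  ⇒  S_min = 2307/500 m

S_min = 2307/500 m = 4.6140 m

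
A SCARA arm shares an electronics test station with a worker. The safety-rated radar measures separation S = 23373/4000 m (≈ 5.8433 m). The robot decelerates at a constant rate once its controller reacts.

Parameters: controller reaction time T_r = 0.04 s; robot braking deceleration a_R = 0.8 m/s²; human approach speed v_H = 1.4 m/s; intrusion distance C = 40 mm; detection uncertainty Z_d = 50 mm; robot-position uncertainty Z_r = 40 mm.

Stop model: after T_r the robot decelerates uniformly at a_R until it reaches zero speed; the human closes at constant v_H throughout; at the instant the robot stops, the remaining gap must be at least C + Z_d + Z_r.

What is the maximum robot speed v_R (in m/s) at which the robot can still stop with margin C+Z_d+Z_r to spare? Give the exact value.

collect terms ⇒ (5/8)·v_R² + (179/100)·v_R + (-22629/4000) = 0
  disc = (179/100)² − 4·(5/8)·(-22629/4000) = 693889/40000 ; √disc = 833/200
  v_R = (−(179/100) + 833/200) / (2·(5/8)) = 19/10 m/s
check:
stop time T_s = (19/10)/(4/5) = 2.3750 s
robot covers v_R·T_r = 1.9000·0.0400 = 0.0760 m before braking
braking distance = 1.9000²/(2·0.8000) = 2.2563 m
human over T_r+T_s: 1.4000·(0.0400+2.3750) = 3.3810 m
margins: 0.0400+0.0500+0.0400 = 0.1300 m
sum ≈ 0.0760+2.2563+3.3810+0.1300 ≈ 5.8433 m = S ✓

v_R_max = 19/10 m/s = 1.9000 m/s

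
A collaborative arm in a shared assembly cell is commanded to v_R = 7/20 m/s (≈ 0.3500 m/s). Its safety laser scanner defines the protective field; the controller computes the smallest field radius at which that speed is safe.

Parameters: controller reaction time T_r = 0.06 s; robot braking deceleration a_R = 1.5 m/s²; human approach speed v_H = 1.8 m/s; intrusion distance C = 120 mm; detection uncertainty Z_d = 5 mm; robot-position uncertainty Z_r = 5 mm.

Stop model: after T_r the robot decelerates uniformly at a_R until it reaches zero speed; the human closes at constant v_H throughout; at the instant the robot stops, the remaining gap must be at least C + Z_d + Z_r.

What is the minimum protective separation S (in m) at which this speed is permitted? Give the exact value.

braking lasts T_s = (7/20)/(3/2) = 0.2333 s
robot in T_r: 0.3500·0.0600 = 0.0210 m
robot covers 0.3500·0.2333 − ½·1.5000·0.2333² = 0.0408 m while stopping
person approaches 1.8000·(0.0600+0.2333) = 0.5280 m
margins: 0.1200+0.0050+0.0050 = 0.1300 m
S_min ≈ 0.0210+0.0408+0.5280+0.1300  ⇒  S_min = 4319/6000 m

S_min = 4319/6000 m = 0.7198 m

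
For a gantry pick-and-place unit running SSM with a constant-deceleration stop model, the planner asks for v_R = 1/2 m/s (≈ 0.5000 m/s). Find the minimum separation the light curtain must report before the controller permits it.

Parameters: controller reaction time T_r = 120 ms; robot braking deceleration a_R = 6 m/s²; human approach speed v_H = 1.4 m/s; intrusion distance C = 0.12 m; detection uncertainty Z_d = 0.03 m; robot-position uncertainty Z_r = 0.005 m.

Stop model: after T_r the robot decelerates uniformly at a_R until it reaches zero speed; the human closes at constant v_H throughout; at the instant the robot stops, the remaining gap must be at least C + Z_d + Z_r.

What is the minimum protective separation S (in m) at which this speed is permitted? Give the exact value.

braking lasts T_s = (1/2)/6 = 0.0833 s
robot in T_r: 0.5000·0.1200 = 0.0600 m
robot under decel: 0.5000²/(2·6.0000) = 0.0208 m
human closes 1.4000·0.2033 = 0.2847 m
margins: 0.1200+0.0300+0.0050 = 0.1550 m
S_min ≈ 0.0600+0.0208+0.2847+0.1550  ⇒  S_min = 1041/2000 m

S_min = 1041/2000 m = 0.5205 m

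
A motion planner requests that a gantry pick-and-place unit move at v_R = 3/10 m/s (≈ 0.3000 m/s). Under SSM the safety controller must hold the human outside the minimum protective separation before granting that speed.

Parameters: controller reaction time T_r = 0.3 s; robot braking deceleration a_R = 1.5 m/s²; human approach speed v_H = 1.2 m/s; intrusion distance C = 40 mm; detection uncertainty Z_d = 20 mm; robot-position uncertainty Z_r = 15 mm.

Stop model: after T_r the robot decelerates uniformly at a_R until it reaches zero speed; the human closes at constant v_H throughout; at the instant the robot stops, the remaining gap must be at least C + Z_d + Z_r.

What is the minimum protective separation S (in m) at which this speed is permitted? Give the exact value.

stop time T_s = (3/10)/(3/2) = 0.2000 s
robot in T_r: 0.3000·0.3000 = 0.0900 m
braking distance = 0.3000²/(2·1.5000) = 0.0300 m
human closes 1.2000·0.5000 = 0.6000 m
residual clearance needed = 0.0400+0.0200+0.0150 = 0.0750 m
S_min ≈ 0.0900+0.0300+0.6000+0.0750  ⇒  S_min = 159/200 m

S_min = 159/200 m = 0.7950 m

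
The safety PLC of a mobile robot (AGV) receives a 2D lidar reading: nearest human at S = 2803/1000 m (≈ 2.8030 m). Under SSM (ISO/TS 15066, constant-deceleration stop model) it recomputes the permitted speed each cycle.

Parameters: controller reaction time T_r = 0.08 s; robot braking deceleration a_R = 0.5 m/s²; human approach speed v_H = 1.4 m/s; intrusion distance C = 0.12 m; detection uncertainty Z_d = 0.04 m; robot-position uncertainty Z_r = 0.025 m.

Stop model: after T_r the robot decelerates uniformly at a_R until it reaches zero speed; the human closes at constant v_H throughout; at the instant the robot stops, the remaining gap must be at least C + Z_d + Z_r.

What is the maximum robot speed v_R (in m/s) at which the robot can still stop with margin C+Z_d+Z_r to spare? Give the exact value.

v_R_max = 7/10 m/s = 0.7000 m/s

collect terms ⇒ (1)·v_R² + (72/25)·v_R + (-1253/500) = 0
  disc = (72/25)² − 4·(1)·(-1253/500) = 11449/625 ; √disc = 107/25
  v_R = (−(72/25) + 107/25) / (2·(1)) = 7/10 m/s
check:
T_s = v_R/a_R = (7/10)/(1/2) = 1.4000 s
robot in T_r: 0.7000·0.0800 = 0.0560 m
braking distance = 0.7000²/(2·0.5000) = 0.4900 m
human closes 1.4000·1.4800 = 2.0720 m
margins: 0.1200+0.0400+0.0250 = 0.1850 m
sum ≈ 0.0560+0.4900+2.0720+0.1850 ≈ 2.8030 m = S ✓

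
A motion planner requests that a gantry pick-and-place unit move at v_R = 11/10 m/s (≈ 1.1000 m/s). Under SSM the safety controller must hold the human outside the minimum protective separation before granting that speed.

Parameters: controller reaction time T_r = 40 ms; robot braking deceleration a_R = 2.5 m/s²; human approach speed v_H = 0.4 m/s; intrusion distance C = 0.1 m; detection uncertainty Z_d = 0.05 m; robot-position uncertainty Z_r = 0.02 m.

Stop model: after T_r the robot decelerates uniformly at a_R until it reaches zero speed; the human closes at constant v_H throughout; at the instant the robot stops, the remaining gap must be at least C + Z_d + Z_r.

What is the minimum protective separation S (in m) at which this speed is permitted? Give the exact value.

S_min = 81/125 m = 0.6480 m

braking lasts T_s = (11/10)/(5/2) = 0.4400 s
robot in T_r: 1.1000·0.0400 = 0.0440 m
braking distance = 1.1000²/(2·2.5000) = 0.2420 m
human closes 0.4000·0.4800 = 0.1920 m
margins: 0.1000+0.0500+0.0200 = 0.1700 m
S_min ≈ 0.0440+0.2420+0.1920+0.1700  ⇒  S_min = 81/125 m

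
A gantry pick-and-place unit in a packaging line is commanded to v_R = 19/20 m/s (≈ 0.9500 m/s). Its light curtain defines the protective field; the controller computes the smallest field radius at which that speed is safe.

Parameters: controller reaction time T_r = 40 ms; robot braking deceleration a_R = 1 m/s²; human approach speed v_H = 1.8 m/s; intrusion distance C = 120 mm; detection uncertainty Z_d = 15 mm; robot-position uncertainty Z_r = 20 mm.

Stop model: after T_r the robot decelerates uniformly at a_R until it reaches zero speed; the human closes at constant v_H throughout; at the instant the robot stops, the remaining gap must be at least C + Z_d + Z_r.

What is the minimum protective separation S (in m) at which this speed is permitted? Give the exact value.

stop time T_s = (19/20)/1 = 0.9500 s
reaction-phase robot travel = 0.9500·0.0400 = 0.0380 m
braking distance = 0.9500²/(2·1.0000) = 0.4512 m
human closes 1.8000·0.9900 = 1.7820 m
C+Z_d+Z_r = 0.1200+0.0150+0.0200 = 0.1550 m
S_min ≈ 0.0380+0.4512+1.7820+0.1550  ⇒  S_min = 1941/800 m

S_min = 1941/800 m = 2.4263 m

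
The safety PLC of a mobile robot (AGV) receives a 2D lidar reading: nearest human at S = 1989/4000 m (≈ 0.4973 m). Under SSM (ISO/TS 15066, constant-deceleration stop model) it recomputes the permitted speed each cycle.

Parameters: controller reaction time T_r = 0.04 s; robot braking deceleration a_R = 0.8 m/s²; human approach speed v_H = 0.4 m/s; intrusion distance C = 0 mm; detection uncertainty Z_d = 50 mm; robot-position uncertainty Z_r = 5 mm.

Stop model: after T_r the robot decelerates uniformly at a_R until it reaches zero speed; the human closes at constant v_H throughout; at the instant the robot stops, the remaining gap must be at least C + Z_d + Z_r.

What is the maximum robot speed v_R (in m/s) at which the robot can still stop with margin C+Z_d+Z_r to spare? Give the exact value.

v_R_max = 1/2 m/s = 0.5000 m/s

quadratic (5/8)·v² + (27/50)·v + (-341/800) = 0
  disc = (27/50)² − 4·(5/8)·(-341/800) = 54289/40000 ; √disc = 233/200
  v_R = (−(27/50) + 233/200) / (2·(5/8)) = 1/2 m/s
check:
T_s = v_R/a_R = (1/2)/(4/5) = 0.6250 s
reaction-phase robot travel = 0.5000·0.0400 = 0.0200 m
braking distance = 0.5000²/(2·0.8000) = 0.1562 m
person approaches 0.4000·(0.0400+0.6250) = 0.2660 m
residual clearance needed = 0.0000+0.0500+0.0050 = 0.0550 m
sum ≈ 0.0200+0.1562+0.2660+0.0550 ≈ 0.4973 m = S ✓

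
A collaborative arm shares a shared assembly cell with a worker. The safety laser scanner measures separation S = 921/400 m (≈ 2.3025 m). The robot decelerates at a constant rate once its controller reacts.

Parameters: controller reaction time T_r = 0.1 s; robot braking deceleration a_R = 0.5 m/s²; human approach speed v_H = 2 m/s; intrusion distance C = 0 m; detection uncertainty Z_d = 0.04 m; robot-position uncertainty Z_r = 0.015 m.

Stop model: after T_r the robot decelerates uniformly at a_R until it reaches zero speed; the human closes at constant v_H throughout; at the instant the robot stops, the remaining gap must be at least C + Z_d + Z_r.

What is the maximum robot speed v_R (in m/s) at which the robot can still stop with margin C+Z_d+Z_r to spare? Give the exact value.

v_R_max = 9/20 m/s = 0.4500 m/s

quadratic (1)·v² + (41/10)·v + (-819/400) = 0
  disc = (41/10)² − 4·(1)·(-819/400) = 25 ; √disc = 5
  v_R = (−(41/10) + 5) / (2·(1)) = 9/20 m/s
check:
stop time T_s = (9/20)/(1/2) = 0.9000 s
robot in T_r: 0.4500·0.1000 = 0.0450 m
robot covers 0.4500·0.9000 − ½·0.5000·0.9000² = 0.2025 m while stopping
person approaches 2.0000·(0.1000+0.9000) = 2.0000 m
margins: 0.0000+0.0400+0.0150 = 0.0550 m
sum ≈ 0.0450+0.2025+2.0000+0.0550 ≈ 2.3025 m = S ✓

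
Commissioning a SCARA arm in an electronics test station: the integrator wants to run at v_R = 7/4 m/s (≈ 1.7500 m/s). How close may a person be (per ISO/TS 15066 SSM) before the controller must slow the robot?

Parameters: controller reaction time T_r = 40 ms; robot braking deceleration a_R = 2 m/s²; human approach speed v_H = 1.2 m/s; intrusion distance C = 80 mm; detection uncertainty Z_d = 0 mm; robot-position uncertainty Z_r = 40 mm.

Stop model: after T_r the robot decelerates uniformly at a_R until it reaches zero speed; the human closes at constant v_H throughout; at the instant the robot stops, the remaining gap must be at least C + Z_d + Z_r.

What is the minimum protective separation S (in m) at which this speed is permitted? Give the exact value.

braking lasts T_s = (7/4)/2 = 0.8750 s
robot covers v_R·T_r = 1.7500·0.0400 = 0.0700 m before braking
robot under decel: 1.7500²/(2·2.0000) = 0.7656 m
human over T_r+T_s: 1.2000·(0.0400+0.8750) = 1.0980 m
C+Z_d+Z_r = 0.0800+0.0000+0.0400 = 0.1200 m
S_min ≈ 0.0700+0.7656+1.0980+0.1200  ⇒  S_min = 16429/8000 m

S_min = 16429/8000 m = 2.0536 m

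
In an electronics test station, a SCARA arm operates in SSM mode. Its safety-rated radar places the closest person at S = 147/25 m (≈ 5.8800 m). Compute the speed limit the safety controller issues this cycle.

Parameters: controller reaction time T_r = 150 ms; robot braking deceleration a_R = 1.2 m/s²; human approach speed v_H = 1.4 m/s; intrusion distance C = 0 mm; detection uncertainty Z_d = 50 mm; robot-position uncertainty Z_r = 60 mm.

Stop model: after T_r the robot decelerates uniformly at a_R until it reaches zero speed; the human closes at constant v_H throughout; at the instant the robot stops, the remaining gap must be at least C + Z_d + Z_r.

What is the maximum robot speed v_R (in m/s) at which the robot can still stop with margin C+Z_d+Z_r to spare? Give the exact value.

v_R_max = 12/5 m/s = 2.4000 m/s

quadratic (5/12)·v² + (79/60)·v + (-139/25) = 0
  disc = (79/60)² − 4·(5/12)·(-139/25) = 39601/3600 ; √disc = 199/60
  v_R = (−(79/60) + 199/60) / (2·(5/12)) = 12/5 m/s
check:
stop time T_s = (12/5)/(6/5) = 2.0000 s
robot covers v_R·T_r = 2.4000·0.1500 = 0.3600 m before braking
robot covers 2.4000·2.0000 − ½·1.2000·2.0000² = 2.4000 m while stopping
human closes 1.4000·2.1500 = 3.0100 m
C+Z_d+Z_r = 0.0000+0.0500+0.0600 = 0.1100 m
sum ≈ 0.3600+2.4000+3.0100+0.1100 ≈ 5.8800 m = S ✓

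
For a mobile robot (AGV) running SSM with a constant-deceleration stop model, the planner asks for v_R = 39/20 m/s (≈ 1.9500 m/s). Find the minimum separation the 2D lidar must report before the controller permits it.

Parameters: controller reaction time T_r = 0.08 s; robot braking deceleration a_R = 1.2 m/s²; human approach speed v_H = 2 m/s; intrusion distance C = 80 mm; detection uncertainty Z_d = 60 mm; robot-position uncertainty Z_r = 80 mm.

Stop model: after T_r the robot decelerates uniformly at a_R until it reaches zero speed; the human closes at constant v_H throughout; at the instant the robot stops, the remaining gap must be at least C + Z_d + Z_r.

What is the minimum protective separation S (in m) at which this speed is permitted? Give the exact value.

S_min = 42963/8000 m = 5.3704 m

T_s = v_R/a_R = (39/20)/(6/5) = 1.6250 s
reaction-phase robot travel = 1.9500·0.0800 = 0.1560 m
robot covers 1.9500·1.6250 − ½·1.2000·1.6250² = 1.5844 m while stopping
person approaches 2.0000·(0.0800+1.6250) = 3.4100 m
C+Z_d+Z_r = 0.0800+0.0600+0.0800 = 0.2200 m
S_min ≈ 0.1560+1.5844+3.4100+0.2200  ⇒  S_min = 42963/8000 m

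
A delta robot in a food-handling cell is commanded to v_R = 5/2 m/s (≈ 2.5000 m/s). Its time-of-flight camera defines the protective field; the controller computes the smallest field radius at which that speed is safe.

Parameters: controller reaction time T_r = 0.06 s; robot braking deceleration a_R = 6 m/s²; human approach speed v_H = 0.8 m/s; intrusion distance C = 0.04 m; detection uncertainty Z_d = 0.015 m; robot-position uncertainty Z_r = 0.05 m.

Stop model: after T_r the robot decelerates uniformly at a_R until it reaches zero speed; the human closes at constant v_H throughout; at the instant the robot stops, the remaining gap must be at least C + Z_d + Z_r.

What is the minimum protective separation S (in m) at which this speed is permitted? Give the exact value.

S_min = 6943/6000 m = 1.1572 m

stop time T_s = (5/2)/6 = 0.4167 s
reaction-phase robot travel = 2.5000·0.0600 = 0.1500 m
braking distance = 2.5000²/(2·6.0000) = 0.5208 m
person approaches 0.8000·(0.0600+0.4167) = 0.3813 m
residual clearance needed = 0.0400+0.0150+0.0500 = 0.1050 m
S_min ≈ 0.1500+0.5208+0.3813+0.1050  ⇒  S_min = 6943/6000 m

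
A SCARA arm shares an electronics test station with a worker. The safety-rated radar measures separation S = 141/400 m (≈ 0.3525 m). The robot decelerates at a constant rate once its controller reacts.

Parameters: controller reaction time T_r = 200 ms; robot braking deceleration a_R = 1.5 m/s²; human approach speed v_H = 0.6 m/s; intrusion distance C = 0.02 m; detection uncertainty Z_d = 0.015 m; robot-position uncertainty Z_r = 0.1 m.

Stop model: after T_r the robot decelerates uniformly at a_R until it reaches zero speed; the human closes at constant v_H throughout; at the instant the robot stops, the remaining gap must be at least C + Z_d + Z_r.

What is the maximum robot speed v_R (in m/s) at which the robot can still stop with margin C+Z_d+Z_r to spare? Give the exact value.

collect terms ⇒ (1/3)·v_R² + (3/5)·v_R + (-39/400) = 0
  disc = (3/5)² − 4·(1/3)·(-39/400) = 49/100 ; √disc = 7/10
  v_R = (−(3/5) + 7/10) / (2·(1/3)) = 3/20 m/s
check:
braking lasts T_s = (3/20)/(3/2) = 0.1000 s
reaction-phase robot travel = 0.1500·0.2000 = 0.0300 m
robot under decel: 0.1500²/(2·1.5000) = 0.0075 m
human over T_r+T_s: 0.6000·(0.2000+0.1000) = 0.1800 m
residual clearance needed = 0.0200+0.0150+0.1000 = 0.1350 m
sum ≈ 0.0300+0.0075+0.1800+0.1350 ≈ 0.3525 m = S ✓

v_R_max = 3/20 m/s = 0.1500 m/s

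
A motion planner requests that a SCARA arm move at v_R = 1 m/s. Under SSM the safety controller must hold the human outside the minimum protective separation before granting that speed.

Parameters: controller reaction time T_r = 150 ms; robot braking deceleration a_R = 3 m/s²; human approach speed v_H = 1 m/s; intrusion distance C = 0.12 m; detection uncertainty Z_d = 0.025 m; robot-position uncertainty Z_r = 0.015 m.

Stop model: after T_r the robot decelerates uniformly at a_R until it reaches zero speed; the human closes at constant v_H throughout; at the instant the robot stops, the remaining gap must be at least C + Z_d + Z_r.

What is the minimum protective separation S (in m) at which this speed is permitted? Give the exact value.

S_min = 24/25 m = 0.9600 m

braking lasts T_s = 1/3 = 0.3333 s
robot covers v_R·T_r = 1.0000·0.1500 = 0.1500 m before braking
robot under decel: 1.0000²/(2·3.0000) = 0.1667 m
human closes 1.0000·0.4833 = 0.4833 m
margins: 0.1200+0.0250+0.0150 = 0.1600 m
S_min ≈ 0.1500+0.1667+0.4833+0.1600  ⇒  S_min = 24/25 m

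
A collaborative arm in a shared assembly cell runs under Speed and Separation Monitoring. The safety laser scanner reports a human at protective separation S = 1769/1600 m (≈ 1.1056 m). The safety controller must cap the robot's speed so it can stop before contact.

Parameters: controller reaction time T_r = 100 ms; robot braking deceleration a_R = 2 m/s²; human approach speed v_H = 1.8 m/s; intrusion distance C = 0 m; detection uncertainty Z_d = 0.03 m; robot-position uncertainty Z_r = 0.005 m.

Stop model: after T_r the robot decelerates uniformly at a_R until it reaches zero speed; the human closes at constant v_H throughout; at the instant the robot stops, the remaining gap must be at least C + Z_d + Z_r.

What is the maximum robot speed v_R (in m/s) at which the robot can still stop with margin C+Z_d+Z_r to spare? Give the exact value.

quadratic (1/4)·v² + (1)·v + (-57/64) = 0
  disc = (1)² − 4·(1/4)·(-57/64) = 121/64 ; √disc = 11/8
  v_R = (−(1) + 11/8) / (2·(1/4)) = 3/4 m/s
check:
braking lasts T_s = (3/4)/2 = 0.3750 s
reaction-phase robot travel = 0.7500·0.1000 = 0.0750 m
robot covers 0.7500·0.3750 − ½·2.0000·0.3750² = 0.1406 m while stopping
human over T_r+T_s: 1.8000·(0.1000+0.3750) = 0.8550 m
C+Z_d+Z_r = 0.0000+0.0300+0.0050 = 0.0350 m
sum ≈ 0.0750+0.1406+0.8550+0.0350 ≈ 1.1056 m = S ✓

v_R_max = 3/4 m/s = 0.7500 m/s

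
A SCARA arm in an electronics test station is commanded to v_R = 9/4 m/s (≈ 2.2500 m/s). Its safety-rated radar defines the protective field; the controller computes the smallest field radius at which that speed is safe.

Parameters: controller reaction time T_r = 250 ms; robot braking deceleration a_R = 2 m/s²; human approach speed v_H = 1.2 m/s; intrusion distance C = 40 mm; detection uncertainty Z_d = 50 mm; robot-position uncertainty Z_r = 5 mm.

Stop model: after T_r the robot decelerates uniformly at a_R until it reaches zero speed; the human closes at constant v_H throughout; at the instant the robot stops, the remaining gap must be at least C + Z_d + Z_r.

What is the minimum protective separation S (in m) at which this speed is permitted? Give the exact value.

T_s = v_R/a_R = (9/4)/2 = 1.1250 s
robot in T_r: 2.2500·0.2500 = 0.5625 m
robot under decel: 2.2500²/(2·2.0000) = 1.2656 m
human closes 1.2000·1.3750 = 1.6500 m
C+Z_d+Z_r = 0.0400+0.0500+0.0050 = 0.0950 m
S_min ≈ 0.5625+1.2656+1.6500+0.0950  ⇒  S_min = 5717/1600 m

S_min = 5717/1600 m = 3.5731 m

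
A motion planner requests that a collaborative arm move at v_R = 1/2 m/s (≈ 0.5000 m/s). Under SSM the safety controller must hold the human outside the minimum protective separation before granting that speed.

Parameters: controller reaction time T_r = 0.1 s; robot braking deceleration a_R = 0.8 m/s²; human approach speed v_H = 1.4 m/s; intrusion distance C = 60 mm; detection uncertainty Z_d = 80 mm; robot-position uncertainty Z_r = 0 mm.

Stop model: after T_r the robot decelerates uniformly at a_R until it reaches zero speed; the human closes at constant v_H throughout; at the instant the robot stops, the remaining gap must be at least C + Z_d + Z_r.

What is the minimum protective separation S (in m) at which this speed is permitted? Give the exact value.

S_min = 1089/800 m = 1.3613 m

braking lasts T_s = (1/2)/(4/5) = 0.6250 s
robot in T_r: 0.5000·0.1000 = 0.0500 m
robot under decel: 0.5000²/(2·0.8000) = 0.1562 m
human over T_r+T_s: 1.4000·(0.1000+0.6250) = 1.0150 m
C+Z_d+Z_r = 0.0600+0.0800+0.0000 = 0.1400 m
S_min ≈ 0.0500+0.1562+1.0150+0.1400  ⇒  S_min = 1089/800 m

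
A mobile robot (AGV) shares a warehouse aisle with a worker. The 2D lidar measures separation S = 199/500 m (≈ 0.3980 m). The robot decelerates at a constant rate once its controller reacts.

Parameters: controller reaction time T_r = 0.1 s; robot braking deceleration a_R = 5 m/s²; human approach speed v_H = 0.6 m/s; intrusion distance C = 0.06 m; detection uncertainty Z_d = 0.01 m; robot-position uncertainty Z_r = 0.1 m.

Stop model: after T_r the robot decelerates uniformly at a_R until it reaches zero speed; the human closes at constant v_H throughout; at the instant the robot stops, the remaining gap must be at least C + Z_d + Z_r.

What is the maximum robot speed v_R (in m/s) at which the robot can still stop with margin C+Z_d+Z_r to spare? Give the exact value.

quadratic (1/10)·v² + (11/50)·v + (-21/125) = 0
  disc = (11/50)² − 4·(1/10)·(-21/125) = 289/2500 ; √disc = 17/50
  v_R = (−(11/50) + 17/50) / (2·(1/10)) = 3/5 m/s
check:
T_s = v_R/a_R = (3/5)/5 = 0.1200 s
robot in T_r: 0.6000·0.1000 = 0.0600 m
robot under decel: 0.6000²/(2·5.0000) = 0.0360 m
human over T_r+T_s: 0.6000·(0.1000+0.1200) = 0.1320 m
margins: 0.0600+0.0100+0.1000 = 0.1700 m
sum ≈ 0.0600+0.0360+0.1320+0.1700 ≈ 0.3980 m = S ✓

v_R_max = 3/5 m/s = 0.6000 m/s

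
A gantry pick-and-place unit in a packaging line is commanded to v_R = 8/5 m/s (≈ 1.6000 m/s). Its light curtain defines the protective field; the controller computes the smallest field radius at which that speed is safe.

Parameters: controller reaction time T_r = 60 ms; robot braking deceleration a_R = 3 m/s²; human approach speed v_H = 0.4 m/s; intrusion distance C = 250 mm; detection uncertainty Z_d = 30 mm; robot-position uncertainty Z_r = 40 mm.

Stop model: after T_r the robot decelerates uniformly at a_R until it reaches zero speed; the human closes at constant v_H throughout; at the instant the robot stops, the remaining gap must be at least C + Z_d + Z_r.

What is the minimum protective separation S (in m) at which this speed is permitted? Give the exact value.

stop time T_s = (8/5)/3 = 0.5333 s
robot covers v_R·T_r = 1.6000·0.0600 = 0.0960 m before braking
robot under decel: 1.6000²/(2·3.0000) = 0.4267 m
person approaches 0.4000·(0.0600+0.5333) = 0.2373 m
residual clearance needed = 0.2500+0.0300+0.0400 = 0.3200 m
S_min ≈ 0.0960+0.4267+0.2373+0.3200  ⇒  S_min = 27/25 m

S_min = 27/25 m = 1.0800 m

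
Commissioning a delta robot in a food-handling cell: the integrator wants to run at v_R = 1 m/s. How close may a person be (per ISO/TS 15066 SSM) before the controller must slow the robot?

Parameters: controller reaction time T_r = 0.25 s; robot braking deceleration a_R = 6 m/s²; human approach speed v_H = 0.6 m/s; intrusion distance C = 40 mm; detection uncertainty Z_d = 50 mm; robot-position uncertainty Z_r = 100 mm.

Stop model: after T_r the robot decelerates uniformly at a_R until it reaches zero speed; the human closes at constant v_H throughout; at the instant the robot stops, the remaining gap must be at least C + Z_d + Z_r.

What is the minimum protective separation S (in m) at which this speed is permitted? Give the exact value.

S_min = 58/75 m = 0.7733 m

stop time T_s = 1/6 = 0.1667 s
robot covers v_R·T_r = 1.0000·0.2500 = 0.2500 m before braking
braking distance = 1.0000²/(2·6.0000) = 0.0833 m
human closes 0.6000·0.4167 = 0.2500 m
margins: 0.0400+0.0500+0.1000 = 0.1900 m
S_min ≈ 0.2500+0.0833+0.2500+0.1900  ⇒  S_min = 58/75 m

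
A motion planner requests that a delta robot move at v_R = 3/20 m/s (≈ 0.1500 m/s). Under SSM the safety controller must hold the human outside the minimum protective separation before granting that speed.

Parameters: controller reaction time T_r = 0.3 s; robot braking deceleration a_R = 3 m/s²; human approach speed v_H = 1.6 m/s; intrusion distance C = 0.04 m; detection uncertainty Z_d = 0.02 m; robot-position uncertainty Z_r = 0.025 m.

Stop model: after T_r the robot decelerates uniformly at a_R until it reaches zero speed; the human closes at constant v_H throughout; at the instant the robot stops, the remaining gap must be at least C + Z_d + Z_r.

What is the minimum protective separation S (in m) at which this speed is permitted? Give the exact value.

S_min = 111/160 m = 0.6937 m

braking lasts T_s = (3/20)/3 = 0.0500 s
robot in T_r: 0.1500·0.3000 = 0.0450 m
braking distance = 0.1500²/(2·3.0000) = 0.0037 m
person approaches 1.6000·(0.3000+0.0500) = 0.5600 m
C+Z_d+Z_r = 0.0400+0.0200+0.0250 = 0.0850 m
S_min ≈ 0.0450+0.0037+0.5600+0.0850  ⇒  S_min = 111/160 m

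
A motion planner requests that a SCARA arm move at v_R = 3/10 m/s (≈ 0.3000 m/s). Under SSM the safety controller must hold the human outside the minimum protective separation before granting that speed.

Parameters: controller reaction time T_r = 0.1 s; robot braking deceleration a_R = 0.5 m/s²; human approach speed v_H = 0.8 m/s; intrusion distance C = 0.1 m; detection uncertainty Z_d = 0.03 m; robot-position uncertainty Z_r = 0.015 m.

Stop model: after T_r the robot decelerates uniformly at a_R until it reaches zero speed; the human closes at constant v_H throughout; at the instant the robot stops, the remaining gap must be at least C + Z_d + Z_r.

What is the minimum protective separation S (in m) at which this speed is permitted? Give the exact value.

S_min = 33/40 m = 0.8250 m

stop time T_s = (3/10)/(1/2) = 0.6000 s
robot in T_r: 0.3000·0.1000 = 0.0300 m
braking distance = 0.3000²/(2·0.5000) = 0.0900 m
human closes 0.8000·0.7000 = 0.5600 m
C+Z_d+Z_r = 0.1000+0.0300+0.0150 = 0.1450 m
S_min ≈ 0.0300+0.0900+0.5600+0.1450  ⇒  S_min = 33/40 m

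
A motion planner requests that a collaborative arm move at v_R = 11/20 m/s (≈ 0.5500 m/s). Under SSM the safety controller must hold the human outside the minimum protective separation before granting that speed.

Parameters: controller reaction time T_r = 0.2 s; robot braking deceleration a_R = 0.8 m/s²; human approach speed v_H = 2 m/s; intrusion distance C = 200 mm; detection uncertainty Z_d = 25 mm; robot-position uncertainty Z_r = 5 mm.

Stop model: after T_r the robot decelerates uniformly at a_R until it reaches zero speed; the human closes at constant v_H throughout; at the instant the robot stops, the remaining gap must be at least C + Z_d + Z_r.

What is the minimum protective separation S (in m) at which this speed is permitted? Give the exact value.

S_min = 7373/3200 m = 2.3041 m

T_s = v_R/a_R = (11/20)/(4/5) = 0.6875 s
robot covers v_R·T_r = 0.5500·0.2000 = 0.1100 m before braking
robot under decel: 0.5500²/(2·0.8000) = 0.1891 m
human closes 2.0000·0.8875 = 1.7750 m
residual clearance needed = 0.2000+0.0250+0.0050 = 0.2300 m
S_min ≈ 0.1100+0.1891+1.7750+0.2300  ⇒  S_min = 7373/3200 m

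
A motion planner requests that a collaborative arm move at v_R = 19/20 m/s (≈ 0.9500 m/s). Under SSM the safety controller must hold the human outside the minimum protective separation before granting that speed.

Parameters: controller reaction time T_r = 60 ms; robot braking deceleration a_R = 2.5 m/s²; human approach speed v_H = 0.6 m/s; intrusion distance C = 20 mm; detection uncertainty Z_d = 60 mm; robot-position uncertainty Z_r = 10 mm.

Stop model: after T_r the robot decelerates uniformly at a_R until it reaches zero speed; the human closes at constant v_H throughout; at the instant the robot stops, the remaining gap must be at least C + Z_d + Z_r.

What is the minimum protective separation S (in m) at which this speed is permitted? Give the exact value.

S_min = 1183/2000 m = 0.5915 m

stop time T_s = (19/20)/(5/2) = 0.3800 s
robot covers v_R·T_r = 0.9500·0.0600 = 0.0570 m before braking
robot under decel: 0.9500²/(2·2.5000) = 0.1805 m
human closes 0.6000·0.4400 = 0.2640 m
margins: 0.0200+0.0600+0.0100 = 0.0900 m
S_min ≈ 0.0570+0.1805+0.2640+0.0900  ⇒  S_min = 1183/2000 m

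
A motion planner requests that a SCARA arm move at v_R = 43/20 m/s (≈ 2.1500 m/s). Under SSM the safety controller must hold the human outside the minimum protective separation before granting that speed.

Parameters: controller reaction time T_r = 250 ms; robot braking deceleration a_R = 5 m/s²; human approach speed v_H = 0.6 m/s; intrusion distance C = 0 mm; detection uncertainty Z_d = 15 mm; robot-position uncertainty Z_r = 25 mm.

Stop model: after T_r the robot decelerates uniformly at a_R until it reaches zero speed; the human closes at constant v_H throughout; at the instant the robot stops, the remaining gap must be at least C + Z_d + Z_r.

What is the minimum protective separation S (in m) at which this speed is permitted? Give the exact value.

T_s = v_R/a_R = (43/20)/5 = 0.4300 s
robot covers v_R·T_r = 2.1500·0.2500 = 0.5375 m before braking
braking distance = 2.1500²/(2·5.0000) = 0.4622 m
human closes 0.6000·0.6800 = 0.4080 m
C+Z_d+Z_r = 0.0000+0.0150+0.0250 = 0.0400 m
S_min ≈ 0.5375+0.4622+0.4080+0.0400  ⇒  S_min = 5791/4000 m

S_min = 5791/4000 m = 1.4478 m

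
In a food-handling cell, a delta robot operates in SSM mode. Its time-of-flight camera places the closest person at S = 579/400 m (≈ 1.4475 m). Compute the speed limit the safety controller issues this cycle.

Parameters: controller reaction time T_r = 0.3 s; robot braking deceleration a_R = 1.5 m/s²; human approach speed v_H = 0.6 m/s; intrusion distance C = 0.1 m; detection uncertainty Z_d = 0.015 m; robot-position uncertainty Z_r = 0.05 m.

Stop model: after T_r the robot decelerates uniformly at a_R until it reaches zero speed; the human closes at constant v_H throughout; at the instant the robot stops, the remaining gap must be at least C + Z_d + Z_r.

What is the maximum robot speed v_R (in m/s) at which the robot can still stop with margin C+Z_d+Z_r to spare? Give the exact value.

at the boundary: (1/3)·v² + (7/10)·v + (-441/400) = 0
  disc = (7/10)² − 4·(1/3)·(-441/400) = 49/25 ; √disc = 7/5
  v_R = (−(7/10) + 7/5) / (2·(1/3)) = 21/20 m/s
check:
T_s = v_R/a_R = (21/20)/(3/2) = 0.7000 s
reaction-phase robot travel = 1.0500·0.3000 = 0.3150 m
robot under decel: 1.0500²/(2·1.5000) = 0.3675 m
human closes 0.6000·1.0000 = 0.6000 m
margins: 0.1000+0.0150+0.0500 = 0.1650 m
sum ≈ 0.3150+0.3675+0.6000+0.1650 ≈ 1.4475 m = S ✓

v_R_max = 21/20 m/s = 1.0500 m/s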